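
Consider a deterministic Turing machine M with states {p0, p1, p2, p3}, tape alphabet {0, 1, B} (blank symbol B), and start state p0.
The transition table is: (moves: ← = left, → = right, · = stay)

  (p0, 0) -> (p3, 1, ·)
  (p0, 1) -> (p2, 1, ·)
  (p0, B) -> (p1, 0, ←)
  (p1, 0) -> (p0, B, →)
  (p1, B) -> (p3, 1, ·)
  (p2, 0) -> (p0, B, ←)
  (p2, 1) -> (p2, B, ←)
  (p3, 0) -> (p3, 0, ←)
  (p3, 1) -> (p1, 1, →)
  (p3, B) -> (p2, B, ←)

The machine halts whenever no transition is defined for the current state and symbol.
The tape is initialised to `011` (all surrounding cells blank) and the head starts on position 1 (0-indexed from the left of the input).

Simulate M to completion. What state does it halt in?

p0 | BB0[1]1   read 1 → write 1, move ·, go to p2
p2 | BB0[1]1   read 1 → write B, move ←, go to p2
p2 | BB[0]B1   read 0 → write B, move ←, go to p0
p0 | B[B]BB1   read B → write 0, move ←, go to p1
p1 | [B]0BB1   read B → write 1, move ·, go to p3
p3 | [1]0BB1   read 1 → write 1, move →, go to p1
p1 | 1[0]BB1   read 0 → write B, move →, go to p0
p0 | 1B[B]B1   read B → write 0, move ←, go to p1
p1 | 1[B]0B1   read B → write 1, move ·, go to p3
p3 | 1[1]0B1   read 1 → write 1, move →, go to p1
p1 | 11[0]B1   read 0 → write B, move →, go to p0
p0 | 11B[B]1   read B → write 0, move ←, go to p1
p1 | 11[B]01   read B → write 1, move ·, go to p3
p3 | 11[1]01   read 1 → write 1, move →, go to p1
p1 | 111[0]1   read 0 → write B, move →, go to p0
p0 | 111B[1]   read 1 → write 1, move ·, go to p2
p2 | 111B[1]   read 1 → write B, move ←, go to p2
p2 | 111[B]B
No transition is defined for (p2, B); M halts in state p2.

p2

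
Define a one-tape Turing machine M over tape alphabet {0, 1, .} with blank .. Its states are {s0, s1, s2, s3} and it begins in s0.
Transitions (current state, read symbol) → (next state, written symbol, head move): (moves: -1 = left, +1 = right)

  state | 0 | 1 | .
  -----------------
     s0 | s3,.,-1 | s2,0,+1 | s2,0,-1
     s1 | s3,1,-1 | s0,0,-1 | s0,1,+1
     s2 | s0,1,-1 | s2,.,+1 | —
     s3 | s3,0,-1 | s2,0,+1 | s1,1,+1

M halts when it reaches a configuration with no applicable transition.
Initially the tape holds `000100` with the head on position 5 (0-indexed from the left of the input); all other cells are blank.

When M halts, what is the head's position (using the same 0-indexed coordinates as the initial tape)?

s0 | ...00010[0]   read 0 → write ., move -1, go to s3
s3 | ...0001[0].   read 0 → write 0, move -1, go to s3
s3 | ...000[1]0.   read 1 → write 0, move +1, go to s2
s2 | ...0000[0].   read 0 → write 1, move -1, go to s0
s0 | ...000[0]1.   read 0 → write ., move -1, go to s3
s3 | ...00[0].1.   read 0 → write 0, move -1, go to s3
s3 | ...0[0]0.1.   read 0 → write 0, move -1, go to s3
s3 | ...[0]00.1.   read 0 → write 0, move -1, go to s3
s3 | ..[.]000.1.   read . → write 1, move +1, go to s1
s1 | ..1[0]00.1.   read 0 → write 1, move -1, go to s3
s3 | ..[1]100.1.   read 1 → write 0, move +1, go to s2
s2 | ..0[1]00.1.   read 1 → write ., move +1, go to s2
s2 | ..0.[0]0.1.   read 0 → write 1, move -1, go to s0
s0 | ..0[.]10.1.   read . → write 0, move -1, go to s2
s2 | ..[0]010.1.   read 0 → write 1, move -1, go to s0
s0 | .[.]1010.1.   read . → write 0, move -1, go to s2
s2 | [.]01010.1.
At halt the head is at cell -3.

-3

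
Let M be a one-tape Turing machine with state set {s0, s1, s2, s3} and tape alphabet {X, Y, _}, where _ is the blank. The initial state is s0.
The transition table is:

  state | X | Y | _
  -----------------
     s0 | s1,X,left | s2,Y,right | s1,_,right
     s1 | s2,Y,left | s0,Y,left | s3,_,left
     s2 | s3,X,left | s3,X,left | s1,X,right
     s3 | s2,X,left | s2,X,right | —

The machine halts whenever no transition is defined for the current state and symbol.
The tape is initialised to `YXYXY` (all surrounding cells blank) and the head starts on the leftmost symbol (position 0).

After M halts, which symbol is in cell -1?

X

state=s0 head=0 tape=__[Y]XYXY   (s0,Y)→(s2,Y,right)
state=s2 head=1 tape=__Y[X]YXY   (s2,X)→(s3,X,left)
state=s3 head=0 tape=__[Y]XYXY   (s3,Y)→(s2,X,right)
state=s2 head=1 tape=__X[X]YXY   (s2,X)→(s3,X,left)
state=s3 head=0 tape=__[X]XYXY   (s3,X)→(s2,X,left)
state=s2 head=-1 tape=_[_]XXYXY   (s2,_)→(s1,X,right)
state=s1 head=0 tape=_X[X]XYXY   (s1,X)→(s2,Y,left)
state=s2 head=-1 tape=_[X]YXYXY   (s2,X)→(s3,X,left)
state=s3 head=-2 tape=[_]XYXYXY
Cell -1 holds X when M halts.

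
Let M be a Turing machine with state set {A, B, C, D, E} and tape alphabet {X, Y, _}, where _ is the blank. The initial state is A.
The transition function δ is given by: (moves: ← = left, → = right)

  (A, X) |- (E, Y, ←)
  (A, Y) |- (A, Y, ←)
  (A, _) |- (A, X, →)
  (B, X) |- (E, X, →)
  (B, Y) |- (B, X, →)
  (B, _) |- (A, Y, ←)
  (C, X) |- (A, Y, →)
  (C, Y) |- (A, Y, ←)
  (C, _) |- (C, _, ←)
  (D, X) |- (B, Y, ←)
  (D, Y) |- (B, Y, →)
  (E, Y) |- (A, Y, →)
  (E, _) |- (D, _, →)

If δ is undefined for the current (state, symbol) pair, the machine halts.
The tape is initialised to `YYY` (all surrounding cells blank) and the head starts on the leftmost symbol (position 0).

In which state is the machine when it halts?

E

state=A head=0 tape=__[Y]YY_   (A,Y)→(A,Y,←)
state=A head=-1 tape=_[_]YYY_   (A,_)→(A,X,→)
state=A head=0 tape=_X[Y]YY_   (A,Y)→(A,Y,←)
state=A head=-1 tape=_[X]YYY_   (A,X)→(E,Y,←)
state=E head=-2 tape=[_]YYYY_   (E,_)→(D,_,→)
state=D head=-1 tape=_[Y]YYY_   (D,Y)→(B,Y,→)
state=B head=0 tape=_Y[Y]YY_   (B,Y)→(B,X,→)
state=B head=1 tape=_YX[Y]Y_   (B,Y)→(B,X,→)
state=B head=2 tape=_YXX[Y]_   (B,Y)→(B,X,→)
state=B head=3 tape=_YXXX[_]   (B,_)→(A,Y,←)
state=A head=2 tape=_YXX[X]Y   (A,X)→(E,Y,←)
state=E head=1 tape=_YX[X]YY
No transition is defined for (E, X); M halts in state E.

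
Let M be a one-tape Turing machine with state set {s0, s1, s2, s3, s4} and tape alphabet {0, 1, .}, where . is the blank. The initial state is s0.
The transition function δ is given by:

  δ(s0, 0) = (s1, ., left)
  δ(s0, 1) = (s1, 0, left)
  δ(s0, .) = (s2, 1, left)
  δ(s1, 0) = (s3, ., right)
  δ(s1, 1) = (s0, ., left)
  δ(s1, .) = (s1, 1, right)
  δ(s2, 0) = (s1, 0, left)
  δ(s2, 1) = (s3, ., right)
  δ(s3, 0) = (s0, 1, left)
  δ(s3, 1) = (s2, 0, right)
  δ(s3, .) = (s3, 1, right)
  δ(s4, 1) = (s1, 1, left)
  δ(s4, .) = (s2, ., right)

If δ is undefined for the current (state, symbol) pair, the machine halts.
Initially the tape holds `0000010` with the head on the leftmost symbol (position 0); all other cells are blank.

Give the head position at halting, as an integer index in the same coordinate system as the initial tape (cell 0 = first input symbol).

4

state=s0 head=0 tape=.[0]000010   (s0,0)→(s1,.,left)
state=s1 head=-1 tape=[.].000010   (s1,.)→(s1,1,right)
state=s1 head=0 tape=1[.]000010   (s1,.)→(s1,1,right)
state=s1 head=1 tape=11[0]00010   (s1,0)→(s3,.,right)
state=s3 head=2 tape=11.[0]0010   (s3,0)→(s0,1,left)
state=s0 head=1 tape=11[.]10010   (s0,.)→(s2,1,left)
state=s2 head=0 tape=1[1]110010   (s2,1)→(s3,.,right)
state=s3 head=1 tape=1.[1]10010   (s3,1)→(s2,0,right)
state=s2 head=2 tape=1.0[1]0010   (s2,1)→(s3,.,right)
state=s3 head=3 tape=1.0.[0]010   (s3,0)→(s0,1,left)
state=s0 head=2 tape=1.0[.]1010   (s0,.)→(s2,1,left)
state=s2 head=1 tape=1.[0]11010   (s2,0)→(s1,0,left)
state=s1 head=0 tape=1[.]011010   (s1,.)→(s1,1,right)
state=s1 head=1 tape=11[0]11010   (s1,0)→(s3,.,right)
state=s3 head=2 tape=11.[1]1010   (s3,1)→(s2,0,right)
state=s2 head=3 tape=11.0[1]010   (s2,1)→(s3,.,right)
state=s3 head=4 tape=11.0.[0]10   (s3,0)→(s0,1,left)
state=s0 head=3 tape=11.0[.]110   (s0,.)→(s2,1,left)
state=s2 head=2 tape=11.[0]1110   (s2,0)→(s1,0,left)
state=s1 head=1 tape=11[.]01110   (s1,.)→(s1,1,right)
state=s1 head=2 tape=111[0]1110   (s1,0)→(s3,.,right)
state=s3 head=3 tape=111.[1]110   (s3,1)→(s2,0,right)
state=s2 head=4 tape=111.0[1]10   (s2,1)→(s3,.,right)
state=s3 head=5 tape=111.0.[1]0   (s3,1)→(s2,0,right)
state=s2 head=6 tape=111.0.0[0]   (s2,0)→(s1,0,left)
state=s1 head=5 tape=111.0.[0]0   (s1,0)→(s3,.,right)
state=s3 head=6 tape=111.0..[0]   (s3,0)→(s0,1,left)
state=s0 head=5 tape=111.0.[.]1   (s0,.)→(s2,1,left)
state=s2 head=4 tape=111.0[.]11
At halt the head is at cell 4.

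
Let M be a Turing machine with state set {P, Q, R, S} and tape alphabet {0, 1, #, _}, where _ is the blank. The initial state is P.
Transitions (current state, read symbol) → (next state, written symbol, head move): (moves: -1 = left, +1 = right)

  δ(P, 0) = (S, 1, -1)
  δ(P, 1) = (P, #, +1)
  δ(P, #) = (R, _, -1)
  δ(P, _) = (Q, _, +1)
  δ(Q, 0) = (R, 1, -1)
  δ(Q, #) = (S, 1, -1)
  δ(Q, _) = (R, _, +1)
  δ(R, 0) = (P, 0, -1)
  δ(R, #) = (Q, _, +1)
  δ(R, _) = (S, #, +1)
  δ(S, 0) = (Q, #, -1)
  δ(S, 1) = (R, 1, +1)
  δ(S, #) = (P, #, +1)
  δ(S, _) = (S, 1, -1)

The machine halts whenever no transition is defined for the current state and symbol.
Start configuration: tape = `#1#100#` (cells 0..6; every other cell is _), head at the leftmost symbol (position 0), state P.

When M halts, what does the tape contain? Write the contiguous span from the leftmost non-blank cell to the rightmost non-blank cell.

state=P head=0 tape=_[#]1#100#   (P,#)→(R,_,-1)
state=R head=-1 tape=[_]_1#100#   (R,_)→(S,#,+1)
state=S head=0 tape=#[_]1#100#   (S,_)→(S,1,-1)
state=S head=-1 tape=[#]11#100#   (S,#)→(P,#,+1)
state=P head=0 tape=#[1]1#100#   (P,1)→(P,#,+1)
state=P head=1 tape=##[1]#100#   (P,1)→(P,#,+1)
state=P head=2 tape=###[#]100#   (P,#)→(R,_,-1)
state=R head=1 tape=##[#]_100#   (R,#)→(Q,_,+1)
state=Q head=2 tape=##_[_]100#   (Q,_)→(R,_,+1)
state=R head=3 tape=##__[1]00#
The non-blank tape span at halt is ##__100#.

##__100#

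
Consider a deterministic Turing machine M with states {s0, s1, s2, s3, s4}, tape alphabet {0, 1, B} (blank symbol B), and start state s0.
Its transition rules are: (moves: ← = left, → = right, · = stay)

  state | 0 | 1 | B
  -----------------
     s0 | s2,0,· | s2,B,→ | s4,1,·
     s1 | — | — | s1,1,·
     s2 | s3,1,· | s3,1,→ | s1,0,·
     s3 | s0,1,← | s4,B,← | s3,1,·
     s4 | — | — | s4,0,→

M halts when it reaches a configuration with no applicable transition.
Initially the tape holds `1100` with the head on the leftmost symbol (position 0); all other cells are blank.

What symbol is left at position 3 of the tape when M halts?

state=s0 head=0 tape=[1]100B   (s0,1)→(s2,B,→)
state=s2 head=1 tape=B[1]00B   (s2,1)→(s3,1,→)
state=s3 head=2 tape=B1[0]0B   (s3,0)→(s0,1,←)
state=s0 head=1 tape=B[1]10B   (s0,1)→(s2,B,→)
state=s2 head=2 tape=BB[1]0B   (s2,1)→(s3,1,→)
state=s3 head=3 tape=BB1[0]B   (s3,0)→(s0,1,←)
state=s0 head=2 tape=BB[1]1B   (s0,1)→(s2,B,→)
state=s2 head=3 tape=BBB[1]B   (s2,1)→(s3,1,→)
state=s3 head=4 tape=BBB1[B]   (s3,B)→(s3,1,·)
state=s3 head=4 tape=BBB1[1]   (s3,1)→(s4,B,←)
state=s4 head=3 tape=BBB[1]B
Cell 3 holds 1 when M halts.

1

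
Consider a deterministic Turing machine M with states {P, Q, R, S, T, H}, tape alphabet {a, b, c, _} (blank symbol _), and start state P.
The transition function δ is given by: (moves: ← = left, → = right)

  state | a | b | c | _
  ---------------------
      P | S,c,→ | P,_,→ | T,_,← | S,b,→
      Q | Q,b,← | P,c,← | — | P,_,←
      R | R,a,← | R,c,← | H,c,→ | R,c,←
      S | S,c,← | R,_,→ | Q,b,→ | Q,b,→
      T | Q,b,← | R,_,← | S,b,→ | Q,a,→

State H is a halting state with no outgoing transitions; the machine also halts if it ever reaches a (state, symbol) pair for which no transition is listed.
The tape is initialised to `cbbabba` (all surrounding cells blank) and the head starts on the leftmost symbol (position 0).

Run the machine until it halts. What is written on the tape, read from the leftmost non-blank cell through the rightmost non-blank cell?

state=P head=0 tape=_[c]bbabba   (P,c)→(T,_,←)
state=T head=-1 tape=[_]_bbabba   (T,_)→(Q,a,→)
state=Q head=0 tape=a[_]bbabba   (Q,_)→(P,_,←)
state=P head=-1 tape=[a]_bbabba   (P,a)→(S,c,→)
state=S head=0 tape=c[_]bbabba   (S,_)→(Q,b,→)
state=Q head=1 tape=cb[b]babba   (Q,b)→(P,c,←)
state=P head=0 tape=c[b]cbabba   (P,b)→(P,_,→)
state=P head=1 tape=c_[c]babba   (P,c)→(T,_,←)
state=T head=0 tape=c[_]_babba   (T,_)→(Q,a,→)
state=Q head=1 tape=ca[_]babba   (Q,_)→(P,_,←)
state=P head=0 tape=c[a]_babba   (P,a)→(S,c,→)
state=S head=1 tape=cc[_]babba   (S,_)→(Q,b,→)
state=Q head=2 tape=ccb[b]abba   (Q,b)→(P,c,←)
state=P head=1 tape=cc[b]cabba   (P,b)→(P,_,→)
state=P head=2 tape=cc_[c]abba   (P,c)→(T,_,←)
state=T head=1 tape=cc[_]_abba   (T,_)→(Q,a,→)
state=Q head=2 tape=cca[_]abba   (Q,_)→(P,_,←)
state=P head=1 tape=cc[a]_abba   (P,a)→(S,c,→)
state=S head=2 tape=ccc[_]abba   (S,_)→(Q,b,→)
state=Q head=3 tape=cccb[a]bba   (Q,a)→(Q,b,←)
state=Q head=2 tape=ccc[b]bbba   (Q,b)→(P,c,←)
state=P head=1 tape=cc[c]cbbba   (P,c)→(T,_,←)
state=T head=0 tape=c[c]_cbbba   (T,c)→(S,b,→)
state=S head=1 tape=cb[_]cbbba   (S,_)→(Q,b,→)
state=Q head=2 tape=cbb[c]bbba
The non-blank tape span at halt is cbbcbbba.

cbbcbbba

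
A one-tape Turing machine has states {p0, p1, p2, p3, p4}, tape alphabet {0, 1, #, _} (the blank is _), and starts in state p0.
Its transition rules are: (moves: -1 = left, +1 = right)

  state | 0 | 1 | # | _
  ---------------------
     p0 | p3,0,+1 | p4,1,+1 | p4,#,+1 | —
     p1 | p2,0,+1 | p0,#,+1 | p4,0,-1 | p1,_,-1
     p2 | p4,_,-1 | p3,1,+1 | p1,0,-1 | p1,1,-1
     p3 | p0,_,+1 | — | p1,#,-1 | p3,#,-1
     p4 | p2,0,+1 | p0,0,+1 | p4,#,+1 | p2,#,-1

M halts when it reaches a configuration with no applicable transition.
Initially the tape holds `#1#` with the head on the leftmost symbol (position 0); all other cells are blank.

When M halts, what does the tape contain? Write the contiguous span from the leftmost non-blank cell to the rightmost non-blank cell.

p0 | [#]1#___   read # → write #, move +1, go to p4
p4 | #[1]#___   read 1 → write 0, move +1, go to p0
p0 | #0[#]___   read # → write #, move +1, go to p4
p4 | #0#[_]__   read _ → write #, move -1, go to p2
p2 | #0[#]#__   read # → write 0, move -1, go to p1
p1 | #[0]0#__   read 0 → write 0, move +1, go to p2
p2 | #0[0]#__   read 0 → write _, move -1, go to p4
p4 | #[0]_#__   read 0 → write 0, move +1, go to p2
p2 | #0[_]#__   read _ → write 1, move -1, go to p1
p1 | #[0]1#__   read 0 → write 0, move +1, go to p2
p2 | #0[1]#__   read 1 → write 1, move +1, go to p3
p3 | #01[#]__   read # → write #, move -1, go to p1
p1 | #0[1]#__   read 1 → write #, move +1, go to p0
p0 | #0#[#]__   read # → write #, move +1, go to p4
p4 | #0##[_]_   read _ → write #, move -1, go to p2
p2 | #0#[#]#_   read # → write 0, move -1, go to p1
p1 | #0[#]0#_   read # → write 0, move -1, go to p4
p4 | #[0]00#_   read 0 → write 0, move +1, go to p2
p2 | #0[0]0#_   read 0 → write _, move -1, go to p4
p4 | #[0]_0#_   read 0 → write 0, move +1, go to p2
p2 | #0[_]0#_   read _ → write 1, move -1, go to p1
p1 | #[0]10#_   read 0 → write 0, move +1, go to p2
p2 | #0[1]0#_   read 1 → write 1, move +1, go to p3
p3 | #01[0]#_   read 0 → write _, move +1, go to p0
p0 | #01_[#]_   read # → write #, move +1, go to p4
p4 | #01_#[_]   read _ → write #, move -1, go to p2
p2 | #01_[#]#   read # → write 0, move -1, go to p1
p1 | #01[_]0#   read _ → write _, move -1, go to p1
p1 | #0[1]_0#   read 1 → write #, move +1, go to p0
p0 | #0#[_]0#
The non-blank tape span at halt is #0#_0#.

#0#_0#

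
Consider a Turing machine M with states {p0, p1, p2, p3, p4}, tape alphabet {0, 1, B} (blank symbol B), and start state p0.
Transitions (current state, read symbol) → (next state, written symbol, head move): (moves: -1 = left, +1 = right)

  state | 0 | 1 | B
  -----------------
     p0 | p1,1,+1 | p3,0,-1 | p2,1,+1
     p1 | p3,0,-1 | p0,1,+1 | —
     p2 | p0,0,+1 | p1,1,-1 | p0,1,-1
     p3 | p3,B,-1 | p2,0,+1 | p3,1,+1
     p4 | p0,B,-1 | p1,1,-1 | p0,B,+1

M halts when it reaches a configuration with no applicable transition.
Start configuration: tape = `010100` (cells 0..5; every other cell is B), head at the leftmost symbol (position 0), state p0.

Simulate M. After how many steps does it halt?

state=p0 head=0 tape=[0]10100BBB   (p0,0)→(p1,1,+1)
state=p1 head=1 tape=1[1]0100BBB   (p1,1)→(p0,1,+1)
state=p0 head=2 tape=11[0]100BBB   (p0,0)→(p1,1,+1)
state=p1 head=3 tape=111[1]00BBB   (p1,1)→(p0,1,+1)
state=p0 head=4 tape=1111[0]0BBB   (p0,0)→(p1,1,+1)
state=p1 head=5 tape=11111[0]BBB   (p1,0)→(p3,0,-1)
state=p3 head=4 tape=1111[1]0BBB   (p3,1)→(p2,0,+1)
state=p2 head=5 tape=11110[0]BBB   (p2,0)→(p0,0,+1)
state=p0 head=6 tape=111100[B]BB   (p0,B)→(p2,1,+1)
state=p2 head=7 tape=1111001[B]B   (p2,B)→(p0,1,-1)
state=p0 head=6 tape=111100[1]1B   (p0,1)→(p3,0,-1)
state=p3 head=5 tape=11110[0]01B   (p3,0)→(p3,B,-1)
state=p3 head=4 tape=1111[0]B01B   (p3,0)→(p3,B,-1)
state=p3 head=3 tape=111[1]BB01B   (p3,1)→(p2,0,+1)
state=p2 head=4 tape=1110[B]B01B   (p2,B)→(p0,1,-1)
state=p0 head=3 tape=111[0]1B01B   (p0,0)→(p1,1,+1)
state=p1 head=4 tape=1111[1]B01B   (p1,1)→(p0,1,+1)
state=p0 head=5 tape=11111[B]01B   (p0,B)→(p2,1,+1)
state=p2 head=6 tape=111111[0]1B   (p2,0)→(p0,0,+1)
state=p0 head=7 tape=1111110[1]B   (p0,1)→(p3,0,-1)
state=p3 head=6 tape=111111[0]0B   (p3,0)→(p3,B,-1)
state=p3 head=5 tape=11111[1]B0B   (p3,1)→(p2,0,+1)
state=p2 head=6 tape=111110[B]0B   (p2,B)→(p0,1,-1)
state=p0 head=5 tape=11111[0]10B   (p0,0)→(p1,1,+1)
state=p1 head=6 tape=111111[1]0B   (p1,1)→(p0,1,+1)
state=p0 head=7 tape=1111111[0]B   (p0,0)→(p1,1,+1)
state=p1 head=8 tape=11111111[B]
M halts after 26 transitions.

26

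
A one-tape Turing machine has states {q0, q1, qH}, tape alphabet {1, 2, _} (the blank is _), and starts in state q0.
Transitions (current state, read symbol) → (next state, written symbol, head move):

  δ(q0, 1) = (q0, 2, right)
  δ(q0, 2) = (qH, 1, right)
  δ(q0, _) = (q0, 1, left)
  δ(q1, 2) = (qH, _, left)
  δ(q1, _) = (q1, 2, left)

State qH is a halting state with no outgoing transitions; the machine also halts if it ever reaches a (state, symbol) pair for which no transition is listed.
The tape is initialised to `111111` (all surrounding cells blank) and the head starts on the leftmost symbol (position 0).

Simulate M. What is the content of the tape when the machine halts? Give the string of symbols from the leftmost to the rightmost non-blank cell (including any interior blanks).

2222211

state=q0 head=0 tape=[1]11111_   (q0,1)→(q0,2,right)
state=q0 head=1 tape=2[1]1111_   (q0,1)→(q0,2,right)
state=q0 head=2 tape=22[1]111_   (q0,1)→(q0,2,right)
state=q0 head=3 tape=222[1]11_   (q0,1)→(q0,2,right)
state=q0 head=4 tape=2222[1]1_   (q0,1)→(q0,2,right)
state=q0 head=5 tape=22222[1]_   (q0,1)→(q0,2,right)
state=q0 head=6 tape=222222[_]   (q0,_)→(q0,1,left)
state=q0 head=5 tape=22222[2]1   (q0,2)→(qH,1,right)
state=qH head=6 tape=222221[1]
The non-blank tape span at halt is 2222211.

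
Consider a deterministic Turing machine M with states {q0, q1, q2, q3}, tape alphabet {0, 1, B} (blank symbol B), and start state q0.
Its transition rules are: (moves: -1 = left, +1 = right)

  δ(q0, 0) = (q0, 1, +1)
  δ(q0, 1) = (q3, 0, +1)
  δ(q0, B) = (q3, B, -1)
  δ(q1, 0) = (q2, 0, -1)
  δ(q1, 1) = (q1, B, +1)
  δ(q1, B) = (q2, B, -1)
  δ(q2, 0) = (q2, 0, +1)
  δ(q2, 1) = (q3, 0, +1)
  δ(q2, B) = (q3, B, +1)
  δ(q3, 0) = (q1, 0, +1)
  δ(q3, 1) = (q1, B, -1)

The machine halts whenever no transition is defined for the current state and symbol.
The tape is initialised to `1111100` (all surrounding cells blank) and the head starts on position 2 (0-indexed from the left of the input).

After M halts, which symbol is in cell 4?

state=q0 head=2 tape=11[1]1100   (q0,1)→(q3,0,+1)
state=q3 head=3 tape=110[1]100   (q3,1)→(q1,B,-1)
state=q1 head=2 tape=11[0]B100   (q1,0)→(q2,0,-1)
state=q2 head=1 tape=1[1]0B100   (q2,1)→(q3,0,+1)
state=q3 head=2 tape=10[0]B100   (q3,0)→(q1,0,+1)
state=q1 head=3 tape=100[B]100   (q1,B)→(q2,B,-1)
state=q2 head=2 tape=10[0]B100   (q2,0)→(q2,0,+1)
state=q2 head=3 tape=100[B]100   (q2,B)→(q3,B,+1)
state=q3 head=4 tape=100B[1]00   (q3,1)→(q1,B,-1)
state=q1 head=3 tape=100[B]B00   (q1,B)→(q2,B,-1)
state=q2 head=2 tape=10[0]BB00   (q2,0)→(q2,0,+1)
state=q2 head=3 tape=100[B]B00   (q2,B)→(q3,B,+1)
state=q3 head=4 tape=100B[B]00
Cell 4 holds B when M halts.

B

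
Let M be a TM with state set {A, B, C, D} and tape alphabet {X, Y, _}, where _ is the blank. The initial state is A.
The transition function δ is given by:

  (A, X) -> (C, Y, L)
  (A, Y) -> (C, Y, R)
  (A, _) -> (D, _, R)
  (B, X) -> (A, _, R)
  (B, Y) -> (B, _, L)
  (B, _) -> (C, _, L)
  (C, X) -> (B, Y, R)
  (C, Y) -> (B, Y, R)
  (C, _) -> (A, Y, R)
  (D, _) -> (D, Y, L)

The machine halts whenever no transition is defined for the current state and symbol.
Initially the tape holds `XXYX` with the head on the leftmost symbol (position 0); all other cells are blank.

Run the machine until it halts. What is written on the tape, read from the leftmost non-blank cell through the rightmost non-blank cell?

A | ___[X]XYX   read X → write Y, move L, go to C
C | __[_]YXYX   read _ → write Y, move R, go to A
A | __Y[Y]XYX   read Y → write Y, move R, go to C
C | __YY[X]YX   read X → write Y, move R, go to B
B | __YYY[Y]X   read Y → write _, move L, go to B
B | __YY[Y]_X   read Y → write _, move L, go to B
B | __Y[Y]__X   read Y → write _, move L, go to B
B | __[Y]___X   read Y → write _, move L, go to B
B | _[_]____X   read _ → write _, move L, go to C
C | [_]_____X   read _ → write Y, move R, go to A
A | Y[_]____X   read _ → write _, move R, go to D
D | Y_[_]___X   read _ → write Y, move L, go to D
D | Y[_]Y___X   read _ → write Y, move L, go to D
D | [Y]YY___X
The non-blank tape span at halt is YYY___X.

YYY___X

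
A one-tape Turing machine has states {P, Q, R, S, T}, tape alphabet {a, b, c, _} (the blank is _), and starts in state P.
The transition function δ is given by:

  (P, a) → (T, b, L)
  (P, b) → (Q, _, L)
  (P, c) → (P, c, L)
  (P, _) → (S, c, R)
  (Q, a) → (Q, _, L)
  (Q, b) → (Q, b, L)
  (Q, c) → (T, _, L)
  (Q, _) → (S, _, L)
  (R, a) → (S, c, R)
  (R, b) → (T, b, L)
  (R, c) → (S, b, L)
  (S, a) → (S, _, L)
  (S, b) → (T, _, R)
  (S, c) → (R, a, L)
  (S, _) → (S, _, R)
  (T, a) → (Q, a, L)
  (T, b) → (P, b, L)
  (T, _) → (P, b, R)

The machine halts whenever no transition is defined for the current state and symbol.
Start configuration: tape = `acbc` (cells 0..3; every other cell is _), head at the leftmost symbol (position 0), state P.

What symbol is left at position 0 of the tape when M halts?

state=P head=0 tape=___[a]cbc   (P,a)→(T,b,L)
state=T head=-1 tape=__[_]bcbc   (T,_)→(P,b,R)
state=P head=0 tape=__b[b]cbc   (P,b)→(Q,_,L)
state=Q head=-1 tape=__[b]_cbc   (Q,b)→(Q,b,L)
state=Q head=-2 tape=_[_]b_cbc   (Q,_)→(S,_,L)
state=S head=-3 tape=[_]_b_cbc   (S,_)→(S,_,R)
state=S head=-2 tape=_[_]b_cbc   (S,_)→(S,_,R)
state=S head=-1 tape=__[b]_cbc   (S,b)→(T,_,R)
state=T head=0 tape=___[_]cbc   (T,_)→(P,b,R)
state=P head=1 tape=___b[c]bc   (P,c)→(P,c,L)
state=P head=0 tape=___[b]cbc   (P,b)→(Q,_,L)
state=Q head=-1 tape=__[_]_cbc   (Q,_)→(S,_,L)
state=S head=-2 tape=_[_]__cbc   (S,_)→(S,_,R)
state=S head=-1 tape=__[_]_cbc   (S,_)→(S,_,R)
state=S head=0 tape=___[_]cbc   (S,_)→(S,_,R)
state=S head=1 tape=____[c]bc   (S,c)→(R,a,L)
state=R head=0 tape=___[_]abc
Cell 0 holds _ when M halts.

_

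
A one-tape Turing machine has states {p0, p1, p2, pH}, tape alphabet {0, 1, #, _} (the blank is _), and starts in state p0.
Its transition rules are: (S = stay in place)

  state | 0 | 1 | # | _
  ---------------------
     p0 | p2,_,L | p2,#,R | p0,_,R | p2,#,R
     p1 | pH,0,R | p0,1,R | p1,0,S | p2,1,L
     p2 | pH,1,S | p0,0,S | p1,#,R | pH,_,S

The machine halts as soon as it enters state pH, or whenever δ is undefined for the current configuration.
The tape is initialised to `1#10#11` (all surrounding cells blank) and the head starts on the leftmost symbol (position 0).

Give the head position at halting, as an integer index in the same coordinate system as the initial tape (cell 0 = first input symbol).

state=p0 head=0 tape=[1]#10#11_   (p0,1)→(p2,#,R)
state=p2 head=1 tape=#[#]10#11_   (p2,#)→(p1,#,R)
state=p1 head=2 tape=##[1]0#11_   (p1,1)→(p0,1,R)
state=p0 head=3 tape=##1[0]#11_   (p0,0)→(p2,_,L)
state=p2 head=2 tape=##[1]_#11_   (p2,1)→(p0,0,S)
state=p0 head=2 tape=##[0]_#11_   (p0,0)→(p2,_,L)
state=p2 head=1 tape=#[#]__#11_   (p2,#)→(p1,#,R)
state=p1 head=2 tape=##[_]_#11_   (p1,_)→(p2,1,L)
state=p2 head=1 tape=#[#]1_#11_   (p2,#)→(p1,#,R)
state=p1 head=2 tape=##[1]_#11_   (p1,1)→(p0,1,R)
state=p0 head=3 tape=##1[_]#11_   (p0,_)→(p2,#,R)
state=p2 head=4 tape=##1#[#]11_   (p2,#)→(p1,#,R)
state=p1 head=5 tape=##1##[1]1_   (p1,1)→(p0,1,R)
state=p0 head=6 tape=##1##1[1]_   (p0,1)→(p2,#,R)
state=p2 head=7 tape=##1##1#[_]   (p2,_)→(pH,_,S)
state=pH head=7 tape=##1##1#[_]
At halt the head is at cell 7.

7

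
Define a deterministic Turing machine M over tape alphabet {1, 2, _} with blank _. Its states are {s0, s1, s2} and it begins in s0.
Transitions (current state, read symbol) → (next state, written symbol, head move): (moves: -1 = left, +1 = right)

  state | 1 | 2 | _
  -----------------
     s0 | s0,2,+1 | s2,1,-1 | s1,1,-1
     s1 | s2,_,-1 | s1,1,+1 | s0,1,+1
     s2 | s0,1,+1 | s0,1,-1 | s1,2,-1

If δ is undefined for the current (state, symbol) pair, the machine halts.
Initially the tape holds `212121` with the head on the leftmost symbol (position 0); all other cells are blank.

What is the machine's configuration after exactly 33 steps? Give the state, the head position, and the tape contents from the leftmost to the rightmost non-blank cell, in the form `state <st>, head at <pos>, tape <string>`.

s0 | ____[2]12121   read 2 → write 1, move -1, go to s2
s2 | ___[_]112121   read _ → write 2, move -1, go to s1
s1 | __[_]2112121   read _ → write 1, move +1, go to s0
s0 | __1[2]112121   read 2 → write 1, move -1, go to s2
s2 | __[1]1112121   read 1 → write 1, move +1, go to s0
s0 | __1[1]112121   read 1 → write 2, move +1, go to s0
s0 | __12[1]12121   read 1 → write 2, move +1, go to s0
s0 | __122[1]2121   read 1 → write 2, move +1, go to s0
s0 | __1222[2]121   read 2 → write 1, move -1, go to s2
s2 | __122[2]1121   read 2 → write 1, move -1, go to s0
s0 | __12[2]11121   read 2 → write 1, move -1, go to s2
s2 | __1[2]111121   read 2 → write 1, move -1, go to s0
s0 | __[1]1111121   read 1 → write 2, move +1, go to s0
s0 | __2[1]111121   read 1 → write 2, move +1, go to s0
s0 | __22[1]11121   read 1 → write 2, move +1, go to s0
s0 | __222[1]1121   read 1 → write 2, move +1, go to s0
s0 | __2222[1]121   read 1 → write 2, move +1, go to s0
s0 | __22222[1]21   read 1 → write 2, move +1, go to s0
s0 | __222222[2]1   read 2 → write 1, move -1, go to s2
s2 | __22222[2]11   read 2 → write 1, move -1, go to s0
s0 | __2222[2]111   read 2 → write 1, move -1, go to s2
s2 | __222[2]1111   read 2 → write 1, move -1, go to s0
s0 | __22[2]11111   read 2 → write 1, move -1, go to s2
s2 | __2[2]111111   read 2 → write 1, move -1, go to s0
s0 | __[2]1111111   read 2 → write 1, move -1, go to s2
s2 | _[_]11111111   read _ → write 2, move -1, go to s1
s1 | [_]211111111   read _ → write 1, move +1, go to s0
s0 | 1[2]11111111   read 2 → write 1, move -1, go to s2
s2 | [1]111111111   read 1 → write 1, move +1, go to s0
s0 | 1[1]11111111   read 1 → write 2, move +1, go to s0
s0 | 12[1]1111111   read 1 → write 2, move +1, go to s0
s0 | 122[1]111111   read 1 → write 2, move +1, go to s0
s0 | 1222[1]11111   read 1 → write 2, move +1, go to s0
s0 | 12222[1]1111
After 33 steps: state s0, head at 1, tape 1222211111.

state s0, head at 1, tape 1222211111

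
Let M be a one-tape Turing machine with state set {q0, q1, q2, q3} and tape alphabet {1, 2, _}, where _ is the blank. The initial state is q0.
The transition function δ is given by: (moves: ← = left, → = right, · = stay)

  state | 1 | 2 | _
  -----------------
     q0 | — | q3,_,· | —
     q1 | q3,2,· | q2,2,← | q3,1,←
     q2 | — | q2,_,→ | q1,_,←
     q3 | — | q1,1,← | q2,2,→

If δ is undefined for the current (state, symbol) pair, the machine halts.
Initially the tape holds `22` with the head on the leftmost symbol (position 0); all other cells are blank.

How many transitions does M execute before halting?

state=q0 head=0 tape=__[2]2_   (q0,2)→(q3,_,·)
state=q3 head=0 tape=__[_]2_   (q3,_)→(q2,2,→)
state=q2 head=1 tape=__2[2]_   (q2,2)→(q2,_,→)
state=q2 head=2 tape=__2_[_]   (q2,_)→(q1,_,←)
state=q1 head=1 tape=__2[_]_   (q1,_)→(q3,1,←)
state=q3 head=0 tape=__[2]1_   (q3,2)→(q1,1,←)
state=q1 head=-1 tape=_[_]11_   (q1,_)→(q3,1,←)
state=q3 head=-2 tape=[_]111_   (q3,_)→(q2,2,→)
state=q2 head=-1 tape=2[1]11_
M halts after 8 transitions.

8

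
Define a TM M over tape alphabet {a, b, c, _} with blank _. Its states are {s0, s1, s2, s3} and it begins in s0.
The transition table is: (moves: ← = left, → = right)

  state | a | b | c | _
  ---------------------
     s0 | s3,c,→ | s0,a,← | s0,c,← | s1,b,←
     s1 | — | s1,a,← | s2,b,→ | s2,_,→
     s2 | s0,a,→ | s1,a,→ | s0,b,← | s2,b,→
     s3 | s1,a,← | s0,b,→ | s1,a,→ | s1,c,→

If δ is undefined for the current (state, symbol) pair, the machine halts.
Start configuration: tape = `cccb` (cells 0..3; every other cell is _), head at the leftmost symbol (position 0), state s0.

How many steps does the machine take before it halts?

20

s0 | __[c]ccb   read c → write c, move ←, go to s0
s0 | _[_]cccb   read _ → write b, move ←, go to s1
s1 | [_]bcccb   read _ → write _, move →, go to s2
s2 | _[b]cccb   read b → write a, move →, go to s1
s1 | _a[c]ccb   read c → write b, move →, go to s2
s2 | _ab[c]cb   read c → write b, move ←, go to s0
s0 | _a[b]bcb   read b → write a, move ←, go to s0
s0 | _[a]abcb   read a → write c, move →, go to s3
s3 | _c[a]bcb   read a → write a, move ←, go to s1
s1 | _[c]abcb   read c → write b, move →, go to s2
s2 | _b[a]bcb   read a → write a, move →, go to s0
s0 | _ba[b]cb   read b → write a, move ←, go to s0
s0 | _b[a]acb   read a → write c, move →, go to s3
s3 | _bc[a]cb   read a → write a, move ←, go to s1
s1 | _b[c]acb   read c → write b, move →, go to s2
s2 | _bb[a]cb   read a → write a, move →, go to s0
s0 | _bba[c]b   read c → write c, move ←, go to s0
s0 | _bb[a]cb   read a → write c, move →, go to s3
s3 | _bbc[c]b   read c → write a, move →, go to s1
s1 | _bbca[b]   read b → write a, move ←, go to s1
s1 | _bbc[a]a
M halts after 20 transitions.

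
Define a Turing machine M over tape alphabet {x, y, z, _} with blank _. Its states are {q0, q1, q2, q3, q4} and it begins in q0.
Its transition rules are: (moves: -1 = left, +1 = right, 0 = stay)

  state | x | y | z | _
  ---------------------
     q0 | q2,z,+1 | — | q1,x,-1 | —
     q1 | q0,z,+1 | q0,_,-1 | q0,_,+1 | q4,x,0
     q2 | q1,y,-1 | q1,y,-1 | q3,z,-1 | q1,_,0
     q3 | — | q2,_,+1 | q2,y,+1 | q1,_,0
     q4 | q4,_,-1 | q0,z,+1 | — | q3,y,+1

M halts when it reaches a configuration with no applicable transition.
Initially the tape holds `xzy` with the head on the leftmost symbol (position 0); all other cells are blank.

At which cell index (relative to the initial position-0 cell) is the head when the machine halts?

0

state=q0 head=0 tape=_[x]zy   (q0,x)→(q2,z,+1)
state=q2 head=1 tape=_z[z]y   (q2,z)→(q3,z,-1)
state=q3 head=0 tape=_[z]zy   (q3,z)→(q2,y,+1)
state=q2 head=1 tape=_y[z]y   (q2,z)→(q3,z,-1)
state=q3 head=0 tape=_[y]zy   (q3,y)→(q2,_,+1)
state=q2 head=1 tape=__[z]y   (q2,z)→(q3,z,-1)
state=q3 head=0 tape=_[_]zy   (q3,_)→(q1,_,0)
state=q1 head=0 tape=_[_]zy   (q1,_)→(q4,x,0)
state=q4 head=0 tape=_[x]zy   (q4,x)→(q4,_,-1)
state=q4 head=-1 tape=[_]_zy   (q4,_)→(q3,y,+1)
state=q3 head=0 tape=y[_]zy   (q3,_)→(q1,_,0)
state=q1 head=0 tape=y[_]zy   (q1,_)→(q4,x,0)
state=q4 head=0 tape=y[x]zy   (q4,x)→(q4,_,-1)
state=q4 head=-1 tape=[y]_zy   (q4,y)→(q0,z,+1)
state=q0 head=0 tape=z[_]zy
At halt the head is at cell 0.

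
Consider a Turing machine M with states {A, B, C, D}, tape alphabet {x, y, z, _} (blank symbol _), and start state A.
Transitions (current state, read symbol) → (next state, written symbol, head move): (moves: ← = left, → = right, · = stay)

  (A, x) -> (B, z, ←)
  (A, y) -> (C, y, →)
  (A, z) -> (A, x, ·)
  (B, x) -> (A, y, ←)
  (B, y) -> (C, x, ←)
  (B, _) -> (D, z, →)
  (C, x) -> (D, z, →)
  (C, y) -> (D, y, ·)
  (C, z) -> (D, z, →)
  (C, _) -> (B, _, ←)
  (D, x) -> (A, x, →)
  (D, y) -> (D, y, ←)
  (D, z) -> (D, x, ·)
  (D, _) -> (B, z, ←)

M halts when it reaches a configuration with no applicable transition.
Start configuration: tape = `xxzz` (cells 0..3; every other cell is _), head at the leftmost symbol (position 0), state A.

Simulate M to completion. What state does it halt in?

B

state=A head=0 tape=__[x]xzz   (A,x)→(B,z,←)
state=B head=-1 tape=_[_]zxzz   (B,_)→(D,z,→)
state=D head=0 tape=_z[z]xzz   (D,z)→(D,x,·)
state=D head=0 tape=_z[x]xzz   (D,x)→(A,x,→)
state=A head=1 tape=_zx[x]zz   (A,x)→(B,z,←)
state=B head=0 tape=_z[x]zzz   (B,x)→(A,y,←)
state=A head=-1 tape=_[z]yzzz   (A,z)→(A,x,·)
state=A head=-1 tape=_[x]yzzz   (A,x)→(B,z,←)
state=B head=-2 tape=[_]zyzzz   (B,_)→(D,z,→)
state=D head=-1 tape=z[z]yzzz   (D,z)→(D,x,·)
state=D head=-1 tape=z[x]yzzz   (D,x)→(A,x,→)
state=A head=0 tape=zx[y]zzz   (A,y)→(C,y,→)
state=C head=1 tape=zxy[z]zz   (C,z)→(D,z,→)
state=D head=2 tape=zxyz[z]z   (D,z)→(D,x,·)
state=D head=2 tape=zxyz[x]z   (D,x)→(A,x,→)
state=A head=3 tape=zxyzx[z]   (A,z)→(A,x,·)
state=A head=3 tape=zxyzx[x]   (A,x)→(B,z,←)
state=B head=2 tape=zxyz[x]z   (B,x)→(A,y,←)
state=A head=1 tape=zxy[z]yz   (A,z)→(A,x,·)
state=A head=1 tape=zxy[x]yz   (A,x)→(B,z,←)
state=B head=0 tape=zx[y]zyz   (B,y)→(C,x,←)
state=C head=-1 tape=z[x]xzyz   (C,x)→(D,z,→)
state=D head=0 tape=zz[x]zyz   (D,x)→(A,x,→)
state=A head=1 tape=zzx[z]yz   (A,z)→(A,x,·)
state=A head=1 tape=zzx[x]yz   (A,x)→(B,z,←)
state=B head=0 tape=zz[x]zyz   (B,x)→(A,y,←)
state=A head=-1 tape=z[z]yzyz   (A,z)→(A,x,·)
state=A head=-1 tape=z[x]yzyz   (A,x)→(B,z,←)
state=B head=-2 tape=[z]zyzyz
No transition is defined for (B, z); M halts in state B.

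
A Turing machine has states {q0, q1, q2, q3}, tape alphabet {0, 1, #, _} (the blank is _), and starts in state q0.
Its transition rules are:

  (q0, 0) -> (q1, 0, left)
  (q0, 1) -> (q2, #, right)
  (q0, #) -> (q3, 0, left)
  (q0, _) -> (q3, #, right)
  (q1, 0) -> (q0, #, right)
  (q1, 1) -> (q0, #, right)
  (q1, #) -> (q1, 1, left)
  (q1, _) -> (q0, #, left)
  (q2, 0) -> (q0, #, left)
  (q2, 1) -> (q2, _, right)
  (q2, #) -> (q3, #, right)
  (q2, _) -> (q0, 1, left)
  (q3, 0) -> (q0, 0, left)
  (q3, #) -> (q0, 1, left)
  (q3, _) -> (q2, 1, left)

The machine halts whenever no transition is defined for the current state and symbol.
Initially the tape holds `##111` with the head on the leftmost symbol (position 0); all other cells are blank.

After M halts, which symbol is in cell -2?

q0 | ___[#]#111   read # → write 0, move left, go to q3
q3 | __[_]0#111   read _ → write 1, move left, go to q2
q2 | _[_]10#111   read _ → write 1, move left, go to q0
q0 | [_]110#111   read _ → write #, move right, go to q3
q3 | #[1]10#111
Cell -2 holds 1 when M halts.

1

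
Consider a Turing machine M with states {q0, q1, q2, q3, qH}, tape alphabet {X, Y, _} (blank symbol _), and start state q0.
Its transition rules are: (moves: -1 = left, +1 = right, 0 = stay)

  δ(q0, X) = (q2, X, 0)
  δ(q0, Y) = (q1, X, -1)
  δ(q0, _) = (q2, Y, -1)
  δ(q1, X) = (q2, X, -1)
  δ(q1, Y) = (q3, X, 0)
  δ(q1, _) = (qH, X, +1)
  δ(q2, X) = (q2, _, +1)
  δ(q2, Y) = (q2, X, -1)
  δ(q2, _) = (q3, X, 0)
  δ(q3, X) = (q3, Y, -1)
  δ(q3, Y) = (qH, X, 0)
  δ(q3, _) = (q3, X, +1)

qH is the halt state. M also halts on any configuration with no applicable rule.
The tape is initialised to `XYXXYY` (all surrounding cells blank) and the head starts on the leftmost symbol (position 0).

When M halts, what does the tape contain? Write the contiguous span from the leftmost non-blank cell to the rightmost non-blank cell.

q0 | _[X]YXXYY   read X → write X, move 0, go to q2
q2 | _[X]YXXYY   read X → write _, move +1, go to q2
q2 | __[Y]XXYY   read Y → write X, move -1, go to q2
q2 | _[_]XXXYY   read _ → write X, move 0, go to q3
q3 | _[X]XXXYY   read X → write Y, move -1, go to q3
q3 | [_]YXXXYY   read _ → write X, move +1, go to q3
q3 | X[Y]XXXYY   read Y → write X, move 0, go to qH
qH | X[X]XXXYY
The non-blank tape span at halt is XXXXXYY.

XXXXXYY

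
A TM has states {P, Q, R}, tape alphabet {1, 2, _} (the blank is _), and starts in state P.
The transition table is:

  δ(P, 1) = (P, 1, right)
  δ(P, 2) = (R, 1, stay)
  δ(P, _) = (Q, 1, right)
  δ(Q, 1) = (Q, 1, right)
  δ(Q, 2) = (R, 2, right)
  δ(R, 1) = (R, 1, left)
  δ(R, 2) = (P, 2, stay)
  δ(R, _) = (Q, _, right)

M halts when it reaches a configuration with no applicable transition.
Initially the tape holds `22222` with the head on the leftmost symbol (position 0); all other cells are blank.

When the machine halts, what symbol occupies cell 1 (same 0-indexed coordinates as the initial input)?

P | _[2]2222_   read 2 → write 1, move stay, go to R
R | _[1]2222_   read 1 → write 1, move left, go to R
R | [_]12222_   read _ → write _, move right, go to Q
Q | _[1]2222_   read 1 → write 1, move right, go to Q
Q | _1[2]222_   read 2 → write 2, move right, go to R
R | _12[2]22_   read 2 → write 2, move stay, go to P
P | _12[2]22_   read 2 → write 1, move stay, go to R
R | _12[1]22_   read 1 → write 1, move left, go to R
R | _1[2]122_   read 2 → write 2, move stay, go to P
P | _1[2]122_   read 2 → write 1, move stay, go to R
R | _1[1]122_   read 1 → write 1, move left, go to R
R | _[1]1122_   read 1 → write 1, move left, go to R
R | [_]11122_   read _ → write _, move right, go to Q
Q | _[1]1122_   read 1 → write 1, move right, go to Q
Q | _1[1]122_   read 1 → write 1, move right, go to Q
Q | _11[1]22_   read 1 → write 1, move right, go to Q
Q | _111[2]2_   read 2 → write 2, move right, go to R
R | _1112[2]_   read 2 → write 2, move stay, go to P
P | _1112[2]_   read 2 → write 1, move stay, go to R
R | _1112[1]_   read 1 → write 1, move left, go to R
R | _111[2]1_   read 2 → write 2, move stay, go to P
P | _111[2]1_   read 2 → write 1, move stay, go to R
R | _111[1]1_   read 1 → write 1, move left, go to R
R | _11[1]11_   read 1 → write 1, move left, go to R
R | _1[1]111_   read 1 → write 1, move left, go to R
R | _[1]1111_   read 1 → write 1, move left, go to R
R | [_]11111_   read _ → write _, move right, go to Q
Q | _[1]1111_   read 1 → write 1, move right, go to Q
Q | _1[1]111_   read 1 → write 1, move right, go to Q
Q | _11[1]11_   read 1 → write 1, move right, go to Q
Q | _111[1]1_   read 1 → write 1, move right, go to Q
Q | _1111[1]_   read 1 → write 1, move right, go to Q
Q | _11111[_]
Cell 1 holds 1 when M halts.

1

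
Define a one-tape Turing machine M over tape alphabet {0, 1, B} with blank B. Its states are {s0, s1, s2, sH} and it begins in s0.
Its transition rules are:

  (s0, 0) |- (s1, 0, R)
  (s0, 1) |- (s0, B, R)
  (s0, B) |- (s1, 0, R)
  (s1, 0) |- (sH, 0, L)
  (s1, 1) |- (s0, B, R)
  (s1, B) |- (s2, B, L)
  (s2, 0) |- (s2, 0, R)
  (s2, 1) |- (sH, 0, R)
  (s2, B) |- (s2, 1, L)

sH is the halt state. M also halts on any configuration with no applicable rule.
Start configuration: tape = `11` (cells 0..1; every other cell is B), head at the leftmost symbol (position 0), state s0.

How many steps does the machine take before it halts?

8

state=s0 head=0 tape=[1]1BBB   (s0,1)→(s0,B,R)
state=s0 head=1 tape=B[1]BBB   (s0,1)→(s0,B,R)
state=s0 head=2 tape=BB[B]BB   (s0,B)→(s1,0,R)
state=s1 head=3 tape=BB0[B]B   (s1,B)→(s2,B,L)
state=s2 head=2 tape=BB[0]BB   (s2,0)→(s2,0,R)
state=s2 head=3 tape=BB0[B]B   (s2,B)→(s2,1,L)
state=s2 head=2 tape=BB[0]1B   (s2,0)→(s2,0,R)
state=s2 head=3 tape=BB0[1]B   (s2,1)→(sH,0,R)
state=sH head=4 tape=BB00[B]
M halts after 8 transitions.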